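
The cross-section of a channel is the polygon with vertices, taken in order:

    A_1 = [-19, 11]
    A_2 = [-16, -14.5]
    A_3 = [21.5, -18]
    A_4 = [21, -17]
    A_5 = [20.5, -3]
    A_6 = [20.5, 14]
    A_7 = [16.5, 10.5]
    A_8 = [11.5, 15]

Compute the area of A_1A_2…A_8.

1110.125

Apply the surveyor's formula: 2A = Σ (x_i·y_{i+1} − x_{i+1}·y_i), indices taken mod 8.
A_1→A_2: (-19)(-14.5) − (-16)(11) = 451.5
A_2→A_3: (-16)(-18) − (21.5)(-14.5) = 599.75
A_3→A_4: (21.5)(-17) − (21)(-18) = 12.5
A_4→A_5: (21)(-3) − (20.5)(-17) = 285.5
A_5→A_6: (20.5)(14) − (20.5)(-3) = 348.5
A_6→A_7: (20.5)(10.5) − (16.5)(14) = -15.75
A_7→A_8: (16.5)(15) − (11.5)(10.5) = 126.75
A_8→A_1: (11.5)(11) − (-19)(15) = 411.5
Σ = 2220.25
Area = |Σ|/2 = 1110.125.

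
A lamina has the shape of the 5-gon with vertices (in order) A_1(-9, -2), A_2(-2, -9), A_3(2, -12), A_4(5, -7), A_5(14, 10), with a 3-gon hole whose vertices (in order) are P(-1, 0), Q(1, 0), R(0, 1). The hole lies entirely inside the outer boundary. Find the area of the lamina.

Outer boundary:
Apply Gauss's area formula: 2A = Σ (x_i·y_{i+1} − x_{i+1}·y_i), indices taken mod 5.
Σ = (77) + (42) + (46) + (148) + (62) = 375
Area = |Σ|/2 = 187.5.
Hole:
Apply the shoelace (surveyor's) formula: 2A = Σ (x_i·y_{i+1} − x_{i+1}·y_i), indices taken mod 3.
P→Q: (-1)(0) − (1)(0) = 0
Q→R: (1)(1) − (0)(0) = 1
R→P: (0)(0) − (-1)(1) = 1
Σ = 2
Area = |Σ|/2 = 1.
Net area = 187.5 − 1 = 186.5.

186.5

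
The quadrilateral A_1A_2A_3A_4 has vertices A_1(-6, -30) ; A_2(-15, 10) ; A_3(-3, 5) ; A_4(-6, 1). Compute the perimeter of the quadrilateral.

|A_1A_2| = √((-9)² + (40)²) = √1681 = 41
|A_2A_3| = √((12)² + (-5)²) = √169 = 13
|A_3A_4| = √((-3)² + (-4)²) = √25 = 5
|A_4A_1| = √((0)² + (-31)²) = √961 = 31
Perimeter = 41 + 13 + 5 + 31 = 90.

90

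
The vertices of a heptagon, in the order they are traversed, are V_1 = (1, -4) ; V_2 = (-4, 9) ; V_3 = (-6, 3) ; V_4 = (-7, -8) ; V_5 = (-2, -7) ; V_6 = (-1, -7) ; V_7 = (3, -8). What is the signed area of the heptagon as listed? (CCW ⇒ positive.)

84.5

Σ = (-7) + (42) + (69) + (33) + (7) + (29) + (-4) = 169
Signed area = Σ/2 = 84.5 (positive ⇒ counter-clockwise traversal).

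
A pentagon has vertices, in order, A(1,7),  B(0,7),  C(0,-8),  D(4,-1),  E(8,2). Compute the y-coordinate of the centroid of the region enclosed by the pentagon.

Apply the shoelace formula. First the cross-terms c_i = x_i·y_{i+1} − x_{i+1}·y_i:
  7, 0, 32, 16, 54  ⇒  2A = 109, A = 54.5.
Then Σ (y_i + y_{i+1})·c_i = 312, so ȳ = 312 / (6·54.5) = 104/109.

104/109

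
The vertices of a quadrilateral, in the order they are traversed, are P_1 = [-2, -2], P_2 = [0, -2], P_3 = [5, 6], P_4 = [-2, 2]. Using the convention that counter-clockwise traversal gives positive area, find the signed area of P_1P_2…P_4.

22

Apply the surveyor's formula: 2A = Σ (x_i·y_{i+1} − x_{i+1}·y_i), indices taken mod 4.
Cross-terms: 4, 10, 22, 8  ⇒  Σ = 44
Signed area = Σ/2 = 22 (positive ⇒ counter-clockwise traversal).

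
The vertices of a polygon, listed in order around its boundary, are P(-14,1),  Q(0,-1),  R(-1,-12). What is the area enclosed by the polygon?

78

P→Q: (-14)(-1) − (0)(1) = 14
Q→R: (0)(-12) − (-1)(-1) = -1
R→P: (-1)(1) − (-14)(-12) = -169
Σ = -156
Area = |Σ|/2 = 78.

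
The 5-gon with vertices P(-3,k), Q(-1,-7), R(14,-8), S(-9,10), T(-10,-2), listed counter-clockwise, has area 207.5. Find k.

-12

Write out the shoelace sum; only the two edges meeting at P involve k:
2·Area = [((-10)·k − (-3)·(-2)) + ((-3)·(-7) − (-1)·k)] + 292
       = -9·k + 307 = 415
⇒ k = -12.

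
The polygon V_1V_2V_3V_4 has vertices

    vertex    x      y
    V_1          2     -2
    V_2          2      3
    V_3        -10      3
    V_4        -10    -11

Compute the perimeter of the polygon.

|V_1V_2| = √((0)² + (5)²) = √25 = 5
|V_2V_3| = √((-12)² + (0)²) = √144 = 12
|V_3V_4| = √((0)² + (-14)²) = √196 = 14
|V_4V_1| = √((12)² + (9)²) = √225 = 15
Perimeter = 5 + 12 + 14 + 15 = 46.

46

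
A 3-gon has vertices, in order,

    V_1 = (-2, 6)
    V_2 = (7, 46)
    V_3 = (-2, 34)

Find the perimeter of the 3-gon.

|V_1V_2| = √((9)² + (40)²) = √1681 = 41
|V_2V_3| = √((-9)² + (-12)²) = √225 = 15
|V_3V_1| = √((0)² + (-28)²) = √784 = 28
Perimeter = 41 + 15 + 28 = 84.

84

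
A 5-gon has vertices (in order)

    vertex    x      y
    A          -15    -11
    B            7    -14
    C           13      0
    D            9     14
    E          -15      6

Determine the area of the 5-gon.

585

Σ = (287) + (182) + (182) + (264) + (255) = 1170
Area = |Σ|/2 = 585.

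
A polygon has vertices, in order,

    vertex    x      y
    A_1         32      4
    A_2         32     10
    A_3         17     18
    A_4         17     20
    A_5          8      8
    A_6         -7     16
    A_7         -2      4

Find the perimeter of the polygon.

|A_1A_2| = √((0)² + (6)²) = √36 = 6
|A_2A_3| = √((-15)² + (8)²) = √289 = 17
|A_3A_4| = √((0)² + (2)²) = √4 = 2
|A_4A_5| = √((-9)² + (-12)²) = √225 = 15
|A_5A_6| = √((-15)² + (8)²) = √289 = 17
|A_6A_7| = √((5)² + (-12)²) = √169 = 13
|A_7A_1| = √((34)² + (0)²) = √1156 = 34
Perimeter = 6 + 17 + 2 + 15 + 17 + 13 + 34 = 104.

104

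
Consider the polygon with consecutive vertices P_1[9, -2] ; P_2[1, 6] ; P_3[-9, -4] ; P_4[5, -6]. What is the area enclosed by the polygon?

Cross-terms: 56, 50, 74, 44  ⇒  Σ = 224
Area = |Σ|/2 = 112.

112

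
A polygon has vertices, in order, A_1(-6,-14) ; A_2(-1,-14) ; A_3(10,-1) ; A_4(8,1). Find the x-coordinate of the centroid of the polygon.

99/41

Apply Gauss's area formula. First the cross-terms c_i = x_i·y_{i+1} − x_{i+1}·y_i:
  70, 141, 18, -106  ⇒  2A = 123, A = 61.5.
Then Σ (x_i + x_{i+1})·c_i = 891, so x̄ = 891 / (6·61.5) = 99/41.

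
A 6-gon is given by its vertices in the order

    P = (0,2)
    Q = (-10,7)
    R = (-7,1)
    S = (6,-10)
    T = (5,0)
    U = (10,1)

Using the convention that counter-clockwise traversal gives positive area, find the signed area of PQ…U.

99

Apply the surveyor's formula: 2A = Σ (x_i·y_{i+1} − x_{i+1}·y_i), indices taken mod 6.
P→Q: (0)(7) − (-10)(2) = 20
Q→R: (-10)(1) − (-7)(7) = 39
R→S: (-7)(-10) − (6)(1) = 64
S→T: (6)(0) − (5)(-10) = 50
T→U: (5)(1) − (10)(0) = 5
U→P: (10)(2) − (0)(1) = 20
Σ = 198
Signed area = Σ/2 = 99 (positive ⇒ counter-clockwise traversal).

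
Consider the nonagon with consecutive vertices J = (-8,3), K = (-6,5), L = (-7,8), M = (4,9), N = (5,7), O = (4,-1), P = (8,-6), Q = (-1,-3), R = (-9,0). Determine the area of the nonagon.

Apply the shoelace formula: 2A = Σ (x_i·y_{i+1} − x_{i+1}·y_i), indices taken mod 9.
Cross-terms: -22, -13, -95, -17, -33, -16, -30, -27, -27  ⇒  Σ = -280
Area = |Σ|/2 = 140.

140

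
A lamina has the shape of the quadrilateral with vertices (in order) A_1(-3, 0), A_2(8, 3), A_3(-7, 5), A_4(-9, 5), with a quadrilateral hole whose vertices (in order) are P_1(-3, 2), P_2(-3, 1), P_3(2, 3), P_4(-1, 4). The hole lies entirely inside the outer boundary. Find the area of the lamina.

32

Outer boundary:
Apply the shoelace formula: 2A = Σ (x_i·y_{i+1} − x_{i+1}·y_i), indices taken mod 4.
Cross-terms: -9, 61, 10, 15  ⇒  Σ = 77
Area = |Σ|/2 = 38.5.
Hole:
Apply the surveyor's formula: 2A = Σ (x_i·y_{i+1} − x_{i+1}·y_i), indices taken mod 4.
P_1→P_2: (-3)(1) − (-3)(2) = 3
P_2→P_3: (-3)(3) − (2)(1) = -11
P_3→P_4: (2)(4) − (-1)(3) = 11
P_4→P_1: (-1)(2) − (-3)(4) = 10
Σ = 13
Area = |Σ|/2 = 6.5.
Net area = 38.5 − 6.5 = 32.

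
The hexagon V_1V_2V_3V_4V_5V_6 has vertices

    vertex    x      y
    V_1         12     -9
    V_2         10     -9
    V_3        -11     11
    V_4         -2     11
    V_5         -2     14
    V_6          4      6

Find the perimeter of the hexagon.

|V_1V_2| = √((-2)² + (0)²) = √4 = 2
|V_2V_3| = √((-21)² + (20)²) = √841 = 29
|V_3V_4| = √((9)² + (0)²) = √81 = 9
|V_4V_5| = √((0)² + (3)²) = √9 = 3
|V_5V_6| = √((6)² + (-8)²) = √100 = 10
|V_6V_1| = √((8)² + (-15)²) = √289 = 17
Perimeter = 2 + 29 + 9 + 3 + 10 + 17 = 70.

70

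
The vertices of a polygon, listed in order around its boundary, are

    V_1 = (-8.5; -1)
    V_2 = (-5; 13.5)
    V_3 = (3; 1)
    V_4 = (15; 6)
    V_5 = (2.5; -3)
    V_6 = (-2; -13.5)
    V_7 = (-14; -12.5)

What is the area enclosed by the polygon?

259.125

Σ = (-119.75) + (-45.5) + (3) + (-60) + (-39.75) + (-164) + (-92.25) = -518.25
Area = |Σ|/2 = 259.125.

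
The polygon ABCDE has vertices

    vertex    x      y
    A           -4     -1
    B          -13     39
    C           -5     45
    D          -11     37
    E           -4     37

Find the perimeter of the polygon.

|AB| = √((-9)² + (40)²) = √1681 = 41
|BC| = √((8)² + (6)²) = √100 = 10
|CD| = √((-6)² + (-8)²) = √100 = 10
|DE| = √((7)² + (0)²) = √49 = 7
|EA| = √((0)² + (-38)²) = √1444 = 38
Perimeter = 41 + 10 + 10 + 7 + 38 = 106.

106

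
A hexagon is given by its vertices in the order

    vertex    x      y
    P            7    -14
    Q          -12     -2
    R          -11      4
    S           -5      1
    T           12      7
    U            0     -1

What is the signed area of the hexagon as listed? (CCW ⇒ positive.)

Apply Gauss's area formula: 2A = Σ (x_i·y_{i+1} − x_{i+1}·y_i), indices taken mod 6.
Σ = (-182) + (-70) + (9) + (-47) + (-12) + (7) = -295
Signed area = Σ/2 = -147.5 (negative ⇒ clockwise traversal).

-147.5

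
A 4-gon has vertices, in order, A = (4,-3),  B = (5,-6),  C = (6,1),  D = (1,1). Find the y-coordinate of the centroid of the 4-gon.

Apply the shoelace (surveyor's) formula. First the cross-terms c_i = x_i·y_{i+1} − x_{i+1}·y_i:
  -9, 41, 5, -7  ⇒  2A = 30, A = 15.
Then Σ (y_i + y_{i+1})·c_i = -100, so ȳ = -100 / (6·15) = -10/9.

-10/9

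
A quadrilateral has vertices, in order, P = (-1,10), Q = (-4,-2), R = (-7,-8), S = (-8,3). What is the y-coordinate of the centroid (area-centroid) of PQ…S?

70/51

Apply the shoelace (surveyor's) formula. First the cross-terms c_i = x_i·y_{i+1} − x_{i+1}·y_i:
  42, 18, -85, -77  ⇒  2A = -102, A = -51.
Then Σ (y_i + y_{i+1})·c_i = -420, so ȳ = -420 / (6·(-51)) = 70/51.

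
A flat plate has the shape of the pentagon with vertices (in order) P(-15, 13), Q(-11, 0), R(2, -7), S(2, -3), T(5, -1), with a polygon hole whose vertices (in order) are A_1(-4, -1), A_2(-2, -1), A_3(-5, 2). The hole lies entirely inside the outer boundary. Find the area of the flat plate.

Outer boundary:
Apply Gauss's area formula: 2A = Σ (x_i·y_{i+1} − x_{i+1}·y_i), indices taken mod 5.
Cross-terms: 143, 77, 8, 13, 50  ⇒  Σ = 291
Area = |Σ|/2 = 145.5.
Hole:
Apply the surveyor's formula: 2A = Σ (x_i·y_{i+1} − x_{i+1}·y_i), indices taken mod 3.
Σ = (2) + (-9) + (13) = 6
Area = |Σ|/2 = 3.
Net area = 145.5 − 3 = 142.5.

142.5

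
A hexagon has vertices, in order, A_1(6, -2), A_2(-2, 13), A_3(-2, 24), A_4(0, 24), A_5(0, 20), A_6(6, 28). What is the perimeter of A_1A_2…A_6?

74

|A_1A_2| = √((-8)² + (15)²) = √289 = 17
|A_2A_3| = √((0)² + (11)²) = √121 = 11
|A_3A_4| = √((2)² + (0)²) = √4 = 2
|A_4A_5| = √((0)² + (-4)²) = √16 = 4
|A_5A_6| = √((6)² + (8)²) = √100 = 10
|A_6A_1| = √((0)² + (-30)²) = √900 = 30
Perimeter = 17 + 11 + 2 + 4 + 10 + 30 = 74.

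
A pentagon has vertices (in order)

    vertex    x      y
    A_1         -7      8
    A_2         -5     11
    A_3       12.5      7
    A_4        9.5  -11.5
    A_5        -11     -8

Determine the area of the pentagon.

383.125

Apply Gauss's area formula: 2A = Σ (x_i·y_{i+1} − x_{i+1}·y_i), indices taken mod 5.
Σ = (-37) + (-172.5) + (-210.25) + (-202.5) + (-144) = -766.25
Area = |Σ|/2 = 383.125.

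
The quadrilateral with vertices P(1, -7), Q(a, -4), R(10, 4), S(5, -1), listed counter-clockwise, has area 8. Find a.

4

The doubled signed area Σ (x_i y_{i+1} − x_{i+1} y_i) is linear in a.
With a=0 it equals -28; the coefficient of a is 11 (from the two edges through Q).
So 11·a + -28 = 2·8 = 16 ⇒ a = 4.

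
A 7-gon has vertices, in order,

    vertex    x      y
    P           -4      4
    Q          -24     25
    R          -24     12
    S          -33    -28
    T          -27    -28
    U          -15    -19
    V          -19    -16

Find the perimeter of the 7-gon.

134

|PQ| = √((-20)² + (21)²) = √841 = 29
|QR| = √((0)² + (-13)²) = √169 = 13
|RS| = √((-9)² + (-40)²) = √1681 = 41
|ST| = √((6)² + (0)²) = √36 = 6
|TU| = √((12)² + (9)²) = √225 = 15
|UV| = √((-4)² + (3)²) = √25 = 5
|VP| = √((15)² + (20)²) = √625 = 25
Perimeter = 29 + 13 + 41 + 6 + 15 + 5 + 25 = 134.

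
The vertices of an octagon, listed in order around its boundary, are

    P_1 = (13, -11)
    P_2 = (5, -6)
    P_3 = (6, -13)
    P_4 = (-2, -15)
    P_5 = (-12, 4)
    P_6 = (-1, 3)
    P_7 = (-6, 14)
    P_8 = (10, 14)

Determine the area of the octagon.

450

Σ = (-23) + (-29) + (-116) + (-188) + (-32) + (4) + (-224) + (-292) = -900
Area = |Σ|/2 = 450.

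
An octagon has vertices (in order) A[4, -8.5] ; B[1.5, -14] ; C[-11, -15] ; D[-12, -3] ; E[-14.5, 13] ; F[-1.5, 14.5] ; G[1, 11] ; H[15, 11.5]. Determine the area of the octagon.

557.5

Apply the shoelace formula: 2A = Σ (x_i·y_{i+1} − x_{i+1}·y_i), indices taken mod 8.
Σ = (-43.25) + (-176.5) + (-147) + (-199.5) + (-190.75) + (-31) + (-153.5) + (-173.5) = -1115
Area = |Σ|/2 = 557.5.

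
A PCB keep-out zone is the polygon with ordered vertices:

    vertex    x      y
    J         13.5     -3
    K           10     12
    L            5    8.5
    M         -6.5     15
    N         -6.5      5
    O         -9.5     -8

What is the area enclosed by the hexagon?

324.125

Apply the shoelace (surveyor's) formula: 2A = Σ (x_i·y_{i+1} − x_{i+1}·y_i), indices taken mod 6.
Σ = (192) + (25) + (130.25) + (65) + (99.5) + (136.5) = 648.25
Area = |Σ|/2 = 324.125.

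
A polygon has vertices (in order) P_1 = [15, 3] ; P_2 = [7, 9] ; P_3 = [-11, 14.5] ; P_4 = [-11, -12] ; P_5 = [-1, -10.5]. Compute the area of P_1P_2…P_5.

432

Apply the surveyor's formula: 2A = Σ (x_i·y_{i+1} − x_{i+1}·y_i), indices taken mod 5.
Σ = (114) + (200.5) + (291.5) + (103.5) + (154.5) = 864
Area = |Σ|/2 = 432.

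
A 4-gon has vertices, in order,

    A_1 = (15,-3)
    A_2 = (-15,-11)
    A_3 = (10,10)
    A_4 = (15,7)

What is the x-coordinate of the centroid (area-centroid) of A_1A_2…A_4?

Apply Gauss's area formula. First the cross-terms c_i = x_i·y_{i+1} − x_{i+1}·y_i:
  -210, -40, -80, -150  ⇒  2A = -480, A = -240.
Then Σ (x_i + x_{i+1})·c_i = -6300, so x̄ = -6300 / (6·(-240)) = 4.375.

4.375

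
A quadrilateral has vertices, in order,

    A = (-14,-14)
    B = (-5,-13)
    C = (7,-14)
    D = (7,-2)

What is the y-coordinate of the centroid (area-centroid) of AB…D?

Apply the shoelace formula. First the cross-terms c_i = x_i·y_{i+1} − x_{i+1}·y_i:
  112, 161, 84, -126  ⇒  2A = 231, A = 115.5.
Then Σ (y_i + y_{i+1})·c_i = -6699, so ȳ = -6699 / (6·115.5) = -29/3.

-29/3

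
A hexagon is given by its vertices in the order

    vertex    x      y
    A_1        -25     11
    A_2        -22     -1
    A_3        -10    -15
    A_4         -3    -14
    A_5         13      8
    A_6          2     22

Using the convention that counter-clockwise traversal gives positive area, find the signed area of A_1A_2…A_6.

Apply the shoelace formula: 2A = Σ (x_i·y_{i+1} − x_{i+1}·y_i), indices taken mod 6.
Cross-terms: 267, 320, 95, 158, 270, 572  ⇒  Σ = 1682
Signed area = Σ/2 = 841 (positive ⇒ counter-clockwise traversal).

841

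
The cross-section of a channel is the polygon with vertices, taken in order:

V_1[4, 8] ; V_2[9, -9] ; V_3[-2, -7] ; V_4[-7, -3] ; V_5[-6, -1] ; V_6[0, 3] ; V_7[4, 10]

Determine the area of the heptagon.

Cross-terms: -108, -81, -43, -11, -18, -12, -8  ⇒  Σ = -281
Area = |Σ|/2 = 140.5.

140.5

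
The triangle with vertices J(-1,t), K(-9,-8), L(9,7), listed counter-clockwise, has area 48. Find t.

The doubled signed area Σ (x_i y_{i+1} − x_{i+1} y_i) is linear in t.
With t=0 it equals 24; the coefficient of t is 18 (from the two edges through J).
So 18·t + 24 = 2·48 = 96 ⇒ t = 4.

4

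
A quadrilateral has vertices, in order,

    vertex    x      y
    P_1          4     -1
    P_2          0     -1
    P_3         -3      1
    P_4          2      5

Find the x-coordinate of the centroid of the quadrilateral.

61/69

Apply the shoelace (surveyor's) formula. First the cross-terms c_i = x_i·y_{i+1} − x_{i+1}·y_i:
  -4, -3, -17, -22  ⇒  2A = -46, A = -23.
Then Σ (x_i + x_{i+1})·c_i = -122, so x̄ = -122 / (6·(-23)) = 61/69.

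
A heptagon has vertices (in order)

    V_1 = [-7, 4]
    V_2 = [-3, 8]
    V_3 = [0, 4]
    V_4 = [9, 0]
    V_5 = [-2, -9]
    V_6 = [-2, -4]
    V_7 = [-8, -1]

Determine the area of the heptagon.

Apply Gauss's area formula: 2A = Σ (x_i·y_{i+1} − x_{i+1}·y_i), indices taken mod 7.
Σ = (-44) + (-12) + (-36) + (-81) + (-10) + (-30) + (-39) = -252
Area = |Σ|/2 = 126.

126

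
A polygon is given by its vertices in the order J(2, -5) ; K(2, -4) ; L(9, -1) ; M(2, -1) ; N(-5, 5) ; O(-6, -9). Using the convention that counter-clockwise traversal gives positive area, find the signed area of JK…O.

J→K: (2)(-4) − (2)(-5) = 2
K→L: (2)(-1) − (9)(-4) = 34
L→M: (9)(-1) − (2)(-1) = -7
M→N: (2)(5) − (-5)(-1) = 5
N→O: (-5)(-9) − (-6)(5) = 75
O→J: (-6)(-5) − (2)(-9) = 48
Σ = 157
Signed area = Σ/2 = 78.5 (positive ⇒ counter-clockwise traversal).

78.5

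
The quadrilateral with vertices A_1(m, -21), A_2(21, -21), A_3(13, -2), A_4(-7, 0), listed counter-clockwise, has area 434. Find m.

-3

The doubled signed area Σ (x_i y_{i+1} − x_{i+1} y_i) is linear in m.
With m=0 it equals 805; the coefficient of m is -21 (from the two edges through A_1).
So -21·m + 805 = 2·434 = 868 ⇒ m = -3.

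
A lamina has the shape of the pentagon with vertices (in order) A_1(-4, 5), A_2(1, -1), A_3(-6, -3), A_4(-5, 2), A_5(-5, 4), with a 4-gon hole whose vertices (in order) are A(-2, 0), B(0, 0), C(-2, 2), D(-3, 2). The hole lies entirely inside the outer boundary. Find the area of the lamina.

25

Outer boundary:
A_1→A_2: (-4)(-1) − (1)(5) = -1
A_2→A_3: (1)(-3) − (-6)(-1) = -9
A_3→A_4: (-6)(2) − (-5)(-3) = -27
A_4→A_5: (-5)(4) − (-5)(2) = -10
A_5→A_1: (-5)(5) − (-4)(4) = -9
Σ = -56
Area = |Σ|/2 = 28.
Hole:
Apply the shoelace (surveyor's) formula: 2A = Σ (x_i·y_{i+1} − x_{i+1}·y_i), indices taken mod 4.
Cross-terms: 0, 0, 2, 4  ⇒  Σ = 6
Area = |Σ|/2 = 3.
Net area = 28 − 3 = 25.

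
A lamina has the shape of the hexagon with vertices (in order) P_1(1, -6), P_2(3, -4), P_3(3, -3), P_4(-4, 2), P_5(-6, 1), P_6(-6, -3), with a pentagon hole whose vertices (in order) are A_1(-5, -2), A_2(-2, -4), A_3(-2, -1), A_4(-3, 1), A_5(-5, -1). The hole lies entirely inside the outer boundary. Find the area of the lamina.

32

Outer boundary:
Apply the surveyor's formula: 2A = Σ (x_i·y_{i+1} − x_{i+1}·y_i), indices taken mod 6.
Σ = (14) + (3) + (-6) + (8) + (24) + (39) = 82
Area = |Σ|/2 = 41.
Hole:
Apply the shoelace formula: 2A = Σ (x_i·y_{i+1} − x_{i+1}·y_i), indices taken mod 5.
A_1→A_2: (-5)(-4) − (-2)(-2) = 16
A_2→A_3: (-2)(-1) − (-2)(-4) = -6
A_3→A_4: (-2)(1) − (-3)(-1) = -5
A_4→A_5: (-3)(-1) − (-5)(1) = 8
A_5→A_1: (-5)(-2) − (-5)(-1) = 5
Σ = 18
Area = |Σ|/2 = 9.
Net area = 41 − 9 = 32.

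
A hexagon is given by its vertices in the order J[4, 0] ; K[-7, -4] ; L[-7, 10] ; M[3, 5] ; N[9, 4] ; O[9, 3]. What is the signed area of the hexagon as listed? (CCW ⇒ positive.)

Apply the shoelace formula: 2A = Σ (x_i·y_{i+1} − x_{i+1}·y_i), indices taken mod 6.
Σ = (-16) + (-98) + (-65) + (-33) + (-9) + (-12) = -233
Signed area = Σ/2 = -116.5 (negative ⇒ clockwise traversal).

-116.5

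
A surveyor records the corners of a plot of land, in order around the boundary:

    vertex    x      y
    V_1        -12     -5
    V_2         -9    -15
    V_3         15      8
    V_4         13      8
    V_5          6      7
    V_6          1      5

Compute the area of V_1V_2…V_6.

Apply Gauss's area formula: 2A = Σ (x_i·y_{i+1} − x_{i+1}·y_i), indices taken mod 6.
Σ = (135) + (153) + (16) + (43) + (23) + (55) = 425
Area = |Σ|/2 = 212.5.

212.5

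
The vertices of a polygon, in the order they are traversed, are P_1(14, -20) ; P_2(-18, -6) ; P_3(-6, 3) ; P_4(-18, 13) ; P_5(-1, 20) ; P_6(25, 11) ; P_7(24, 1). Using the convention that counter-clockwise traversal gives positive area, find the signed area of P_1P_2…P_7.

Apply Gauss's area formula: 2A = Σ (x_i·y_{i+1} − x_{i+1}·y_i), indices taken mod 7.
P_1→P_2: (14)(-6) − (-18)(-20) = -444
P_2→P_3: (-18)(3) − (-6)(-6) = -90
P_3→P_4: (-6)(13) − (-18)(3) = -24
P_4→P_5: (-18)(20) − (-1)(13) = -347
P_5→P_6: (-1)(11) − (25)(20) = -511
P_6→P_7: (25)(1) − (24)(11) = -239
P_7→P_1: (24)(-20) − (14)(1) = -494
Σ = -2149
Signed area = Σ/2 = -1074.5 (negative ⇒ clockwise traversal).

-1074.5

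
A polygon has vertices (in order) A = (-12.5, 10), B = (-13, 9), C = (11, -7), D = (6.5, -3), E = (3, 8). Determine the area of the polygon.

Σ = (17.5) + (-8) + (12.5) + (61) + (130) = 213
Area = |Σ|/2 = 106.5.

106.5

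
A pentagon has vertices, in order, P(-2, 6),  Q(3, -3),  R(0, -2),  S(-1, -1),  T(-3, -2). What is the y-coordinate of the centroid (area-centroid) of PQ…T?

Apply Gauss's area formula. First the cross-terms c_i = x_i·y_{i+1} − x_{i+1}·y_i:
  -12, -6, -2, -1, -22  ⇒  2A = -43, A = -21.5.
Then Σ (y_i + y_{i+1})·c_i = -85, so ȳ = -85 / (6·(-21.5)) = 85/129.

85/129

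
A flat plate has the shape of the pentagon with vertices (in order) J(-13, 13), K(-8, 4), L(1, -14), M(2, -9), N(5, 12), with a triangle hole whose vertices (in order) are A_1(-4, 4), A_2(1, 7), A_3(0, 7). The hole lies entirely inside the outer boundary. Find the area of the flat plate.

Outer boundary:
Apply the surveyor's formula: 2A = Σ (x_i·y_{i+1} − x_{i+1}·y_i), indices taken mod 5.
J→K: (-13)(4) − (-8)(13) = 52
K→L: (-8)(-14) − (1)(4) = 108
L→M: (1)(-9) − (2)(-14) = 19
M→N: (2)(12) − (5)(-9) = 69
N→J: (5)(13) − (-13)(12) = 221
Σ = 469
Area = |Σ|/2 = 234.5.
Hole:
A_1→A_2: (-4)(7) − (1)(4) = -32
A_2→A_3: (1)(7) − (0)(7) = 7
A_3→A_1: (0)(4) − (-4)(7) = 28
Σ = 3
Area = |Σ|/2 = 1.5.
Net area = 234.5 − 1.5 = 233.

233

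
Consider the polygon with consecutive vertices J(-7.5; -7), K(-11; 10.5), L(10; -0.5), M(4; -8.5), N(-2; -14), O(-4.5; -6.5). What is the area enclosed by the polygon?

Cross-terms: -155.75, -99.5, -83, -73, -50, -17.25  ⇒  Σ = -478.5
Area = |Σ|/2 = 239.25.

239.25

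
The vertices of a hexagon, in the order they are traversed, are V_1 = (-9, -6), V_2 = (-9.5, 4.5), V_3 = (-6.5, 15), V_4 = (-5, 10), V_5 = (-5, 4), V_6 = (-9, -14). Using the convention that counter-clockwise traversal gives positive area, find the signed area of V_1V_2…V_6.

Apply Gauss's area formula: 2A = Σ (x_i·y_{i+1} − x_{i+1}·y_i), indices taken mod 6.
Σ = (-97.5) + (-113.25) + (10) + (30) + (106) + (-72) = -136.75
Signed area = Σ/2 = -68.375 (negative ⇒ clockwise traversal).

-68.375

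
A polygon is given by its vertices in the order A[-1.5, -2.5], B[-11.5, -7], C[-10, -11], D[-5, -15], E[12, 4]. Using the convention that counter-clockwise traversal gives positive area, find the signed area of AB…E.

Apply the shoelace (surveyor's) formula: 2A = Σ (x_i·y_{i+1} − x_{i+1}·y_i), indices taken mod 5.
Cross-terms: -18.25, 56.5, 95, 160, -24  ⇒  Σ = 269.25
Signed area = Σ/2 = 134.625 (positive ⇒ counter-clockwise traversal).

134.625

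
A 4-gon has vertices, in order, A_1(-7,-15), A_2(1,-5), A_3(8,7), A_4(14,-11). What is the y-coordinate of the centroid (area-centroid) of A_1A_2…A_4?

-1825/282

Apply the surveyor's formula. First the cross-terms c_i = x_i·y_{i+1} − x_{i+1}·y_i:
  50, 47, -186, -287  ⇒  2A = -376, A = -188.
Then Σ (y_i + y_{i+1})·c_i = 7300, so ȳ = 7300 / (6·(-188)) = -1825/282.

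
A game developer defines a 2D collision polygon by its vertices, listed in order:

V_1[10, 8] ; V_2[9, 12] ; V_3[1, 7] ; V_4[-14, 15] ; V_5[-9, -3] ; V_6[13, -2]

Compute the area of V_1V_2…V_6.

285

V_1→V_2: (10)(12) − (9)(8) = 48
V_2→V_3: (9)(7) − (1)(12) = 51
V_3→V_4: (1)(15) − (-14)(7) = 113
V_4→V_5: (-14)(-3) − (-9)(15) = 177
V_5→V_6: (-9)(-2) − (13)(-3) = 57
V_6→V_1: (13)(8) − (10)(-2) = 124
Σ = 570
Area = |Σ|/2 = 285.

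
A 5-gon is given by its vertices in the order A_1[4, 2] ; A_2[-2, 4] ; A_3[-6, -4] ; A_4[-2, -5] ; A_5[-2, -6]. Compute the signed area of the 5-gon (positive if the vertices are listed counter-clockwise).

Apply the shoelace formula: 2A = Σ (x_i·y_{i+1} − x_{i+1}·y_i), indices taken mod 5.
Cross-terms: 20, 32, 22, 2, 20  ⇒  Σ = 96
Signed area = Σ/2 = 48 (positive ⇒ counter-clockwise traversal).

48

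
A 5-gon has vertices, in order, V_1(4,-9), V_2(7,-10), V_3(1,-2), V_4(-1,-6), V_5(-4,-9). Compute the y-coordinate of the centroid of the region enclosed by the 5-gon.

Apply the surveyor's formula. First the cross-terms c_i = x_i·y_{i+1} − x_{i+1}·y_i:
  23, -4, -8, -15, 72  ⇒  2A = 68, A = 34.
Then Σ (y_i + y_{i+1})·c_i = -1396, so ȳ = -1396 / (6·34) = -349/51.

-349/51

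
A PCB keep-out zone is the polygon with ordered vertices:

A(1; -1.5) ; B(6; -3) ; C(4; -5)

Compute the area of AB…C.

6.5

Apply the surveyor's formula: 2A = Σ (x_i·y_{i+1} − x_{i+1}·y_i), indices taken mod 3.
Cross-terms: 6, -18, -1  ⇒  Σ = -13
Area = |Σ|/2 = 6.5.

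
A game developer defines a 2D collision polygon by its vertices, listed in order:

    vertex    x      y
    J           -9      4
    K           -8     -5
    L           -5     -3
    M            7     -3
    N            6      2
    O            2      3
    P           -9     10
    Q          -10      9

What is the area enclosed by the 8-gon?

132.5

Σ = (77) + (-1) + (36) + (32) + (14) + (47) + (19) + (41) = 265
Area = |Σ|/2 = 132.5.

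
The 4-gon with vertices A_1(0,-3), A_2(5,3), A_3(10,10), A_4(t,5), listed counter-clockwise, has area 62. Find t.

-3

The doubled signed area Σ (x_i y_{i+1} − x_{i+1} y_i) is linear in t.
With t=0 it equals 85; the coefficient of t is -13 (from the two edges through A_4).
So -13·t + 85 = 2·62 = 124 ⇒ t = -3.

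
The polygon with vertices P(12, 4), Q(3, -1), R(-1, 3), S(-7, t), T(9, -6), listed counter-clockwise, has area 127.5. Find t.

The doubled signed area Σ (x_i y_{i+1} − x_{i+1} y_i) is linear in t.
With t=0 it equals 155; the coefficient of t is -10 (from the two edges through S).
So -10·t + 155 = 2·127.5 = 255 ⇒ t = -10.

-10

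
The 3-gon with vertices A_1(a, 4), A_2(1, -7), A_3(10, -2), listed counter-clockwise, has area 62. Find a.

The doubled signed area Σ (x_i y_{i+1} − x_{i+1} y_i) is linear in a.
With a=0 it equals 104; the coefficient of a is -5 (from the two edges through A_1).
So -5·a + 104 = 2·62 = 124 ⇒ a = -4.

-4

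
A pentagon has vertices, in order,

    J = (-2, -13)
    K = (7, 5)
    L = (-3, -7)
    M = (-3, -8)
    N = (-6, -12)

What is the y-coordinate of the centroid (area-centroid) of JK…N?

-1735/276

Apply the surveyor's formula. First the cross-terms c_i = x_i·y_{i+1} − x_{i+1}·y_i:
  81, -34, 3, -12, 54  ⇒  2A = 92, A = 46.
Then Σ (y_i + y_{i+1})·c_i = -1735, so ȳ = -1735 / (6·46) = -1735/276.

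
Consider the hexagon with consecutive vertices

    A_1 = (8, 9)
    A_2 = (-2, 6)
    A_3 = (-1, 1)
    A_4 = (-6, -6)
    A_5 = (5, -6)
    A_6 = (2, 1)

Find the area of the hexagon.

Apply Gauss's area formula: 2A = Σ (x_i·y_{i+1} − x_{i+1}·y_i), indices taken mod 6.
Cross-terms: 66, 4, 12, 66, 17, 10  ⇒  Σ = 175
Area = |Σ|/2 = 87.5.

87.5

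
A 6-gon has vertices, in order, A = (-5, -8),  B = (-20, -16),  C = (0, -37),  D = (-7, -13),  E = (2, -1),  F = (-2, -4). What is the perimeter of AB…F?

|AB| = √((-15)² + (-8)²) = √289 = 17
|BC| = √((20)² + (-21)²) = √841 = 29
|CD| = √((-7)² + (24)²) = √625 = 25
|DE| = √((9)² + (12)²) = √225 = 15
|EF| = √((-4)² + (-3)²) = √25 = 5
|FA| = √((-3)² + (-4)²) = √25 = 5
Perimeter = 17 + 29 + 25 + 15 + 5 + 5 = 96.

96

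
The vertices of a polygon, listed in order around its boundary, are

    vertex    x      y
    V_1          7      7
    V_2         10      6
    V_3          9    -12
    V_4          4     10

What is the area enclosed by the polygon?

53

Apply the surveyor's formula: 2A = Σ (x_i·y_{i+1} − x_{i+1}·y_i), indices taken mod 4.
Σ = (-28) + (-174) + (138) + (-42) = -106
Area = |Σ|/2 = 53.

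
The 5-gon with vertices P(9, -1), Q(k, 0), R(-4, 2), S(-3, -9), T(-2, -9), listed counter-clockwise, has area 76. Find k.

6

Write out the shoelace sum; only the two edges meeting at Q involve k:
2·Area = [(9·0 − k·(-1)) + (k·2 − (-4)·0)] + 134
       = 3·k + 134 = 152
⇒ k = 6.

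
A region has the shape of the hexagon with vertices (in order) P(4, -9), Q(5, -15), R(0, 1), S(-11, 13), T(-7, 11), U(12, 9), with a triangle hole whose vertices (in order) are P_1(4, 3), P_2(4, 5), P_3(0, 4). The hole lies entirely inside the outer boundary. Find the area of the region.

Outer boundary:
Σ = (-15) + (5) + (11) + (-30) + (-195) + (-144) = -368
Area = |Σ|/2 = 184.
Hole:
Apply the shoelace (surveyor's) formula: 2A = Σ (x_i·y_{i+1} − x_{i+1}·y_i), indices taken mod 3.
P_1→P_2: (4)(5) − (4)(3) = 8
P_2→P_3: (4)(4) − (0)(5) = 16
P_3→P_1: (0)(3) − (4)(4) = -16
Σ = 8
Area = |Σ|/2 = 4.
Net area = 184 − 4 = 180.

180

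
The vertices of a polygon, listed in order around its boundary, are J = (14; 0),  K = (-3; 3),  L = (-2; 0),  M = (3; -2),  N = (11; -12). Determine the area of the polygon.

Σ = (42) + (6) + (4) + (-14) + (168) = 206
Area = |Σ|/2 = 103.

103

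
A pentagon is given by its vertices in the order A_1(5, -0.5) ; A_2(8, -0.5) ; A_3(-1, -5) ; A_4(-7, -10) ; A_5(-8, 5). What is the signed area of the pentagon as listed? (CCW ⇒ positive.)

-100

Apply Gauss's area formula: 2A = Σ (x_i·y_{i+1} − x_{i+1}·y_i), indices taken mod 5.
A_1→A_2: (5)(-0.5) − (8)(-0.5) = 1.5
A_2→A_3: (8)(-5) − (-1)(-0.5) = -40.5
A_3→A_4: (-1)(-10) − (-7)(-5) = -25
A_4→A_5: (-7)(5) − (-8)(-10) = -115
A_5→A_1: (-8)(-0.5) − (5)(5) = -21
Σ = -200
Signed area = Σ/2 = -100 (negative ⇒ clockwise traversal).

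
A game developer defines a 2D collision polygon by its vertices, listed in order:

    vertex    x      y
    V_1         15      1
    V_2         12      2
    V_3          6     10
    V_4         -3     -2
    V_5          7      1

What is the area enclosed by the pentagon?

Σ = (18) + (108) + (18) + (11) + (-8) = 147
Area = |Σ|/2 = 73.5.

73.5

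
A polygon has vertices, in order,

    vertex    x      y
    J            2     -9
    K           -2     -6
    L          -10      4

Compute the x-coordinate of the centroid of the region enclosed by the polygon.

Apply the shoelace formula. First the cross-terms c_i = x_i·y_{i+1} − x_{i+1}·y_i:
  -30, -68, 82  ⇒  2A = -16, A = -8.
Then Σ (x_i + x_{i+1})·c_i = 160, so x̄ = 160 / (6·(-8)) = -10/3.

-10/3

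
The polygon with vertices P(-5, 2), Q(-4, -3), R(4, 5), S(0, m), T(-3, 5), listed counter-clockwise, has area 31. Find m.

The doubled signed area Σ (x_i y_{i+1} − x_{i+1} y_i) is linear in m.
With m=0 it equals 34; the coefficient of m is 7 (from the two edges through S).
So 7·m + 34 = 2·31 = 62 ⇒ m = 4.

4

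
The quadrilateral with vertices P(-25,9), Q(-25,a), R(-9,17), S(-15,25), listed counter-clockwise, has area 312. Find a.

-19

Write out the shoelace sum; only the two edges meeting at Q involve a:
2·Area = [((-25)·a − (-25)·9) + ((-25)·17 − (-9)·a)] + 520
       = -16·a + 320 = 624
⇒ a = -19.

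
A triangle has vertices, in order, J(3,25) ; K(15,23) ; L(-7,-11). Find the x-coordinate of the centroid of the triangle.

Apply the shoelace formula. First the cross-terms c_i = x_i·y_{i+1} − x_{i+1}·y_i:
  -306, -4, -142  ⇒  2A = -452, A = -226.
Then Σ (x_i + x_{i+1})·c_i = -4972, so x̄ = -4972 / (6·(-226)) = 11/3.

11/3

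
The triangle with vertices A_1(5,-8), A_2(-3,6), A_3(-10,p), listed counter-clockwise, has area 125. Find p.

-13

The doubled signed area Σ (x_i y_{i+1} − x_{i+1} y_i) is linear in p.
With p=0 it equals 146; the coefficient of p is -8 (from the two edges through A_3).
So -8·p + 146 = 2·125 = 250 ⇒ p = -13.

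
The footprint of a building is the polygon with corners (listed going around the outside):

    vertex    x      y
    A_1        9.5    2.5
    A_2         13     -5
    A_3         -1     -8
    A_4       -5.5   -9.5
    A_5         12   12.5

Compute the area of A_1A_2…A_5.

133.5

Apply Gauss's area formula: 2A = Σ (x_i·y_{i+1} − x_{i+1}·y_i), indices taken mod 5.
Σ = (-80) + (-109) + (-34.5) + (45.25) + (-88.75) = -267
Area = |Σ|/2 = 133.5.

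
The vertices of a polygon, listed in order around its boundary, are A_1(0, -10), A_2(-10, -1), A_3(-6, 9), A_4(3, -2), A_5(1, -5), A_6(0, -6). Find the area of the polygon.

Σ = (-100) + (-96) + (-15) + (-13) + (-6) + (0) = -230
Area = |Σ|/2 = 115.

115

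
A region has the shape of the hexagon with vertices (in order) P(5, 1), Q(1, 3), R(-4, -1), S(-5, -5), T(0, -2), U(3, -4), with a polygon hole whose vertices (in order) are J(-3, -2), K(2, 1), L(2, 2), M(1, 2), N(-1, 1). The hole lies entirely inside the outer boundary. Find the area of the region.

33

Outer boundary:
Apply the shoelace (surveyor's) formula: 2A = Σ (x_i·y_{i+1} − x_{i+1}·y_i), indices taken mod 6.
Cross-terms: 14, 11, 15, 10, 6, 23  ⇒  Σ = 79
Area = |Σ|/2 = 39.5.
Hole:
Σ = (1) + (2) + (2) + (3) + (5) = 13
Area = |Σ|/2 = 6.5.
Net area = 39.5 − 6.5 = 33.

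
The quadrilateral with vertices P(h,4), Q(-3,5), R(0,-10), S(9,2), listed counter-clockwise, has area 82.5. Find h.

-1

The doubled signed area Σ (x_i y_{i+1} − x_{i+1} y_i) is linear in h.
With h=0 it equals 168; the coefficient of h is 3 (from the two edges through P).
So 3·h + 168 = 2·82.5 = 165 ⇒ h = -1.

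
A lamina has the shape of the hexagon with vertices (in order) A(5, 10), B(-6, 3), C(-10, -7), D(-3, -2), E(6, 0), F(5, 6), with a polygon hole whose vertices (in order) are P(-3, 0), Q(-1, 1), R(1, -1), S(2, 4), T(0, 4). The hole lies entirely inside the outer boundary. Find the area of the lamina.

95.5

Outer boundary:
Apply the surveyor's formula: 2A = Σ (x_i·y_{i+1} − x_{i+1}·y_i), indices taken mod 6.
Σ = (75) + (72) + (-1) + (12) + (36) + (20) = 214
Area = |Σ|/2 = 107.
Hole:
Apply Gauss's area formula: 2A = Σ (x_i·y_{i+1} − x_{i+1}·y_i), indices taken mod 5.
Σ = (-3) + (0) + (6) + (8) + (12) = 23
Area = |Σ|/2 = 11.5.
Net area = 107 − 11.5 = 95.5.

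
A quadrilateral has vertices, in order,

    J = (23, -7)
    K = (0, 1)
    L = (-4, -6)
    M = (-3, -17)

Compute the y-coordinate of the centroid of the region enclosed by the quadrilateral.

-1244/163

Apply Gauss's area formula. First the cross-terms c_i = x_i·y_{i+1} − x_{i+1}·y_i:
  23, 4, 50, 412  ⇒  2A = 489, A = 244.5.
Then Σ (y_i + y_{i+1})·c_i = -11196, so ȳ = -11196 / (6·244.5) = -1244/163.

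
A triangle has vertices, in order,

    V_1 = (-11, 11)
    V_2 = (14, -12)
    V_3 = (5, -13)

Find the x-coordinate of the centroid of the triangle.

Apply Gauss's area formula. First the cross-terms c_i = x_i·y_{i+1} − x_{i+1}·y_i:
  -22, -122, -88  ⇒  2A = -232, A = -116.
Then Σ (x_i + x_{i+1})·c_i = -1856, so x̄ = -1856 / (6·(-116)) = 8/3.

8/3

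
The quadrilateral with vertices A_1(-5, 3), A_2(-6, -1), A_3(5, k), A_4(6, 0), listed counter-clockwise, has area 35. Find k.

The doubled signed area Σ (x_i y_{i+1} − x_{i+1} y_i) is linear in k.
With k=0 it equals 46; the coefficient of k is -12 (from the two edges through A_3).
So -12·k + 46 = 2·35 = 70 ⇒ k = -2.

-2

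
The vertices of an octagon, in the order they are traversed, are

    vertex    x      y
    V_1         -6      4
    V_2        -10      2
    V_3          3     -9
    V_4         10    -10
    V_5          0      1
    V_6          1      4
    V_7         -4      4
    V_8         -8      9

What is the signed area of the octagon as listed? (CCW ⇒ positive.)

V_1→V_2: (-6)(2) − (-10)(4) = 28
V_2→V_3: (-10)(-9) − (3)(2) = 84
V_3→V_4: (3)(-10) − (10)(-9) = 60
V_4→V_5: (10)(1) − (0)(-10) = 10
V_5→V_6: (0)(4) − (1)(1) = -1
V_6→V_7: (1)(4) − (-4)(4) = 20
V_7→V_8: (-4)(9) − (-8)(4) = -4
V_8→V_1: (-8)(4) − (-6)(9) = 22
Σ = 219
Signed area = Σ/2 = 109.5 (positive ⇒ counter-clockwise traversal).

109.5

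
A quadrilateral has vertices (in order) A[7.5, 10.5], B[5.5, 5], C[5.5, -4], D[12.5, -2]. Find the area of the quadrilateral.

57.75

A→B: (7.5)(5) − (5.5)(10.5) = -20.25
B→C: (5.5)(-4) − (5.5)(5) = -49.5
C→D: (5.5)(-2) − (12.5)(-4) = 39
D→A: (12.5)(10.5) − (7.5)(-2) = 146.25
Σ = 115.5
Area = |Σ|/2 = 57.75.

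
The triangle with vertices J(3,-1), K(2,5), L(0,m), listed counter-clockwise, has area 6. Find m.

5

The doubled signed area Σ (x_i y_{i+1} − x_{i+1} y_i) is linear in m.
With m=0 it equals 17; the coefficient of m is -1 (from the two edges through L).
So -1·m + 17 = 2·6 = 12 ⇒ m = 5.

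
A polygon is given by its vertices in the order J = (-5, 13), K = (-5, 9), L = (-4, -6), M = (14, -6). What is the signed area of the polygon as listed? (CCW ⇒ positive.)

173

Apply the surveyor's formula: 2A = Σ (x_i·y_{i+1} − x_{i+1}·y_i), indices taken mod 4.
J→K: (-5)(9) − (-5)(13) = 20
K→L: (-5)(-6) − (-4)(9) = 66
L→M: (-4)(-6) − (14)(-6) = 108
M→J: (14)(13) − (-5)(-6) = 152
Σ = 346
Signed area = Σ/2 = 173 (positive ⇒ counter-clockwise traversal).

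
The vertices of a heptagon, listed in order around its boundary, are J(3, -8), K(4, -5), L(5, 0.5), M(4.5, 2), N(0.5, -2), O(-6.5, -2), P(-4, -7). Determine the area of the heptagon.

Apply Gauss's area formula: 2A = Σ (x_i·y_{i+1} − x_{i+1}·y_i), indices taken mod 7.
Cross-terms: 17, 27, 7.75, -10, -14, 37.5, 53  ⇒  Σ = 118.25
Area = |Σ|/2 = 59.125.

59.125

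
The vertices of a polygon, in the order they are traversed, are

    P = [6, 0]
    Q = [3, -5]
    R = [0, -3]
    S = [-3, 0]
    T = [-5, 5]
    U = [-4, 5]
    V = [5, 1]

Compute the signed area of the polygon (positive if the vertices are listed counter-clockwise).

Apply the shoelace formula: 2A = Σ (x_i·y_{i+1} − x_{i+1}·y_i), indices taken mod 7.
Σ = (-30) + (-9) + (-9) + (-15) + (-5) + (-29) + (-6) = -103
Signed area = Σ/2 = -51.5 (negative ⇒ clockwise traversal).

-51.5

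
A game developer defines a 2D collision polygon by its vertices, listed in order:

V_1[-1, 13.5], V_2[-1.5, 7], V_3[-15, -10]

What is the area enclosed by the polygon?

39.625

Apply the shoelace (surveyor's) formula: 2A = Σ (x_i·y_{i+1} − x_{i+1}·y_i), indices taken mod 3.
V_1→V_2: (-1)(7) − (-1.5)(13.5) = 13.25
V_2→V_3: (-1.5)(-10) − (-15)(7) = 120
V_3→V_1: (-15)(13.5) − (-1)(-10) = -212.5
Σ = -79.25
Area = |Σ|/2 = 39.625.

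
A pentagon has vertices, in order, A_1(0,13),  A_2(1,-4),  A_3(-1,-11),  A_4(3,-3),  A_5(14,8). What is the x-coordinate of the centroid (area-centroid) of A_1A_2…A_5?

4.85546875

Apply Gauss's area formula. First the cross-terms c_i = x_i·y_{i+1} − x_{i+1}·y_i:
  -13, -15, 36, 66, 182  ⇒  2A = 256, A = 128.
Then Σ (x_i + x_{i+1})·c_i = 3729, so x̄ = 3729 / (6·128) = 4.85546875.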